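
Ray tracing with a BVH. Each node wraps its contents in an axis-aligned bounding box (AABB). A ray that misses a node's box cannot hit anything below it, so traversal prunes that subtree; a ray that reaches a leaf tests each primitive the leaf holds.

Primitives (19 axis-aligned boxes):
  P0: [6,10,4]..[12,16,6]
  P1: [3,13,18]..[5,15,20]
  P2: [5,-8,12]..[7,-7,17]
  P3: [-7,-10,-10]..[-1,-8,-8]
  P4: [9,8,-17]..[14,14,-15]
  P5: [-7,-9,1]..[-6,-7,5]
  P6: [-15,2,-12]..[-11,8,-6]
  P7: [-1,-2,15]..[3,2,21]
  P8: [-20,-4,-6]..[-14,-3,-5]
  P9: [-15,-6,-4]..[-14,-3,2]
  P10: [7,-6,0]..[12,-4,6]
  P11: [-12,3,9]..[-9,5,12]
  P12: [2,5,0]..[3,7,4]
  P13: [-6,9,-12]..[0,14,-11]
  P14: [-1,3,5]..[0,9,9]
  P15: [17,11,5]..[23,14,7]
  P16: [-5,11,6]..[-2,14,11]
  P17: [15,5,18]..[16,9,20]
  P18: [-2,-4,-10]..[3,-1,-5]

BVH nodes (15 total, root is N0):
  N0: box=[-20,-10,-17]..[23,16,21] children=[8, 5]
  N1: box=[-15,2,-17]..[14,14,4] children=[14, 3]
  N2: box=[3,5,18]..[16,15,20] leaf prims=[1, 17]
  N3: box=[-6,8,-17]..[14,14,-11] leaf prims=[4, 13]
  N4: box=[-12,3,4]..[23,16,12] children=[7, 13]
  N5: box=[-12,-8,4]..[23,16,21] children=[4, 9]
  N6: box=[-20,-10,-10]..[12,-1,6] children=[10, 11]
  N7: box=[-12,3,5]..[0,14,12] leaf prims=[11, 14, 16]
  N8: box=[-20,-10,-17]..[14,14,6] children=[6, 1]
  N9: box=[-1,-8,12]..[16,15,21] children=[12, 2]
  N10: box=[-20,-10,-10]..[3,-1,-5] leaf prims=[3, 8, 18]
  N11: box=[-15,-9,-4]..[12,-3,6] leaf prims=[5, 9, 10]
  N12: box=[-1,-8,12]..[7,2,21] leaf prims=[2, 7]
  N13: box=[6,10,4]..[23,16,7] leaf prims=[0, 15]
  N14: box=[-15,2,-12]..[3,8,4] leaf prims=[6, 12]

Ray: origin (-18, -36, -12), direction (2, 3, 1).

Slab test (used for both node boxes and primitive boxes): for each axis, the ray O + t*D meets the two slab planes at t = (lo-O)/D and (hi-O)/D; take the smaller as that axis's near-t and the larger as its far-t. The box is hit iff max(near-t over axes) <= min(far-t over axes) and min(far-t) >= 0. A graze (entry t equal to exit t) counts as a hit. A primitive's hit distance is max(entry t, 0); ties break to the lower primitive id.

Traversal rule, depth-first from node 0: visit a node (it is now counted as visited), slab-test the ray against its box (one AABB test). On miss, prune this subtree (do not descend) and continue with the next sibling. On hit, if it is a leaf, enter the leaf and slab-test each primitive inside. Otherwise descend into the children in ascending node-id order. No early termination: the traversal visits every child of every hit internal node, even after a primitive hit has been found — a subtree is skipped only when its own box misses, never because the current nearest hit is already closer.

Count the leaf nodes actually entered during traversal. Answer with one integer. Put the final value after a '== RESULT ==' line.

Walk:
N0 x:[-1,41/2] y:[26/3,52/3] z:[-5,33] -> hit [26/3,52/3], descend [5, 8]
  N5 x:[3,41/2] y:[28/3,52/3] z:[16,33] -> hit [16,52/3], descend [4, 9]
    N4 x:[3,41/2] y:[13,52/3] z:[16,24] -> hit [16,52/3], descend [7, 13]
      N7 x:[3,9] y:[13,50/3] z:[17,24] -> miss, prune
      N13 x:[12,41/2] y:[46/3,52/3] z:[16,19] -> hit [16,52/3] leaf, test {P0(miss), P15(miss)}
    N9 x:[17/2,17] y:[28/3,17] z:[24,33] -> miss, prune
  N8 x:[-1,16] y:[26/3,50/3] z:[-5,18] -> hit [26/3,16], descend [1, 6]
    N1 x:[3/2,16] y:[38/3,50/3] z:[-5,16] -> hit [38/3,16], descend [3, 14]
      N3 x:[6,16] y:[44/3,50/3] z:[-5,1] -> miss, prune
      N14 x:[3/2,21/2] y:[38/3,44/3] z:[0,16] -> miss, prune
    N6 x:[-1,15] y:[26/3,35/3] z:[2,18] -> hit [26/3,35/3], descend [10, 11]
      N10 x:[-1,21/2] y:[26/3,35/3] z:[2,7] -> miss, prune
      N11 x:[3/2,15] y:[9,11] z:[8,18] -> hit [9,11] leaf, test {P5(miss), P9(miss), P10(miss)}

13 AABB tests over nodes [0, 5, 4, 7, 13, 9, 8, 1, 3, 14, 6, 10, 11]; 2 leaves entered; closest miss.

== RESULT ==
2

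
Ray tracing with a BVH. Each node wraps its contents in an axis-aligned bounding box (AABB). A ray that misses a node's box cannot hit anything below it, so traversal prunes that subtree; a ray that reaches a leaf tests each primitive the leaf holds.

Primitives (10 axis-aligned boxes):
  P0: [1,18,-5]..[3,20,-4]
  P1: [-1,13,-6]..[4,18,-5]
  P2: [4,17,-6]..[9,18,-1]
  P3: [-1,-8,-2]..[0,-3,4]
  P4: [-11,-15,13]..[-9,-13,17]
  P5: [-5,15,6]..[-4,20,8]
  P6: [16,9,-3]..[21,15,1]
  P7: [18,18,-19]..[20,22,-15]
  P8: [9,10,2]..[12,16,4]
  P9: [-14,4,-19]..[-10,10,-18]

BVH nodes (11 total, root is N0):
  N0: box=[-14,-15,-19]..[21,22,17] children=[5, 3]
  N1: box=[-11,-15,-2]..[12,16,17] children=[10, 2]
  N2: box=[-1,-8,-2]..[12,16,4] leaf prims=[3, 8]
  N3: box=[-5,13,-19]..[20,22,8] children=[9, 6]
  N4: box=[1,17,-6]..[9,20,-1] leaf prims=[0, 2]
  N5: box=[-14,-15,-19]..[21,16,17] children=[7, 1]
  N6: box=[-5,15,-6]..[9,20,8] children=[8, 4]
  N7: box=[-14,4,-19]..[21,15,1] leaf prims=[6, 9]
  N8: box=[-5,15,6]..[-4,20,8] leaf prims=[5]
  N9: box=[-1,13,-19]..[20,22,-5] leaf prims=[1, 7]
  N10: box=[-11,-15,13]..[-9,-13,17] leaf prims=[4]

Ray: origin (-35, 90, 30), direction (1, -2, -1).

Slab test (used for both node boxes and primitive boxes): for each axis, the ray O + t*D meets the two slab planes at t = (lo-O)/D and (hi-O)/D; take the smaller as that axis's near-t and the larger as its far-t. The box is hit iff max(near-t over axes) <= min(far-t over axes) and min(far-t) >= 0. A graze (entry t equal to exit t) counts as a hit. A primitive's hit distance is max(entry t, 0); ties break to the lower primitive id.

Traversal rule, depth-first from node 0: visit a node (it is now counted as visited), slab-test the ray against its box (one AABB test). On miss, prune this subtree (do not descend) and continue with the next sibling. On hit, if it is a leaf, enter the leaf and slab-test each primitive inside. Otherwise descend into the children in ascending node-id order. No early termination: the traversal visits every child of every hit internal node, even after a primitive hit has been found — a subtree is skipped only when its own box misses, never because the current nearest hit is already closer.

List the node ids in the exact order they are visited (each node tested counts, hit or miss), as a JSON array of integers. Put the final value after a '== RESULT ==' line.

Traverse from the root:
N0 x:[21,56] y:[34,105/2] z:[13,49] -> hit [34,49], descend [3, 5]
  N3 x:[30,55] y:[34,77/2] z:[22,49] -> hit [34,77/2], descend [6, 9]
    N6 x:[30,44] y:[35,75/2] z:[22,36] -> hit [35,36], descend [4, 8]
      N4 x:[36,44] y:[35,73/2] z:[31,36] -> hit [36,36] leaf, test {P0(miss), P2(miss)}
      N8 x:[30,31] y:[35,75/2] z:[22,24] -> miss, prune
    N9 x:[34,55] y:[34,77/2] z:[35,49] -> hit [35,77/2] leaf, test {P1@t=36, P7(miss)}
  N5 x:[21,56] y:[37,105/2] z:[13,49] -> hit [37,49], descend [1, 7]
    N1 x:[24,47] y:[37,105/2] z:[13,32] -> miss, prune
    N7 x:[21,56] y:[75/2,43] z:[29,49] -> hit [75/2,43] leaf, test {P6(miss), P9(miss)}

9 AABB tests over nodes [0, 3, 6, 4, 8, 9, 5, 1, 7]; 3 leaves entered; closest P1.

== RESULT ==
[0, 3, 6, 4, 8, 9, 5, 1, 7]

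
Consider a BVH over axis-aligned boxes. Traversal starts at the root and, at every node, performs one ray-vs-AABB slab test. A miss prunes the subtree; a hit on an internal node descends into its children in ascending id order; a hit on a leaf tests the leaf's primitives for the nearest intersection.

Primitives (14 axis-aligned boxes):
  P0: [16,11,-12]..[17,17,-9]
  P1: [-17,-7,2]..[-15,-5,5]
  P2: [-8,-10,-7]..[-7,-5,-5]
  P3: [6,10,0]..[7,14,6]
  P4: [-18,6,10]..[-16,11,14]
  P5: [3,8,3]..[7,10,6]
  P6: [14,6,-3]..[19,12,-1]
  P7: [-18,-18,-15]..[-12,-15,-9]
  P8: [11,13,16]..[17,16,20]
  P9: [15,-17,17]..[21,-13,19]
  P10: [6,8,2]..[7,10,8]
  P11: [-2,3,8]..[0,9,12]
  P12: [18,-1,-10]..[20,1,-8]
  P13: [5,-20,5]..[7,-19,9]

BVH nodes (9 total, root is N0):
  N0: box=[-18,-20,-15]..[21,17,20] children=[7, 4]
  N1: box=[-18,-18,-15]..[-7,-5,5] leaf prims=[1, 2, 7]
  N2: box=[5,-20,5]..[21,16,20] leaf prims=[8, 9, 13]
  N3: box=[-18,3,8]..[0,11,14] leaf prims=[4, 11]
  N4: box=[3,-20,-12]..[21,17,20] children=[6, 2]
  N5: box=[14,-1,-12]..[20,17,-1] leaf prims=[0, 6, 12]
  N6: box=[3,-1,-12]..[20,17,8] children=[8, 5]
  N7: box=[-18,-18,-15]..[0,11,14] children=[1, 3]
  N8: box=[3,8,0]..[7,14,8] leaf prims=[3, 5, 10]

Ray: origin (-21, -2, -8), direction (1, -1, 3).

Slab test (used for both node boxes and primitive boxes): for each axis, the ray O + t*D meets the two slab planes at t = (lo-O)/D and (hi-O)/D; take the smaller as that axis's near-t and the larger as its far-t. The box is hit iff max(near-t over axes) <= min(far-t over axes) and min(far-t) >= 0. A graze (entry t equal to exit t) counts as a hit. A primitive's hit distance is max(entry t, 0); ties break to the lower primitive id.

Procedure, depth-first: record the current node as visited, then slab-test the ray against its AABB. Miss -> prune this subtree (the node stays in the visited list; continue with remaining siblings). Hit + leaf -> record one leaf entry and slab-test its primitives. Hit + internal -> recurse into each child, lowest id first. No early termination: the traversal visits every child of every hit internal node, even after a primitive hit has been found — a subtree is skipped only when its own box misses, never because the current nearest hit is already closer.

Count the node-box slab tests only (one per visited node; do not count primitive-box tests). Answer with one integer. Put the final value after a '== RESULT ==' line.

Trace the traversal:
N0 x:[3,42] y:[-19,18] z:[-7/3,28/3] -> hit [3,28/3], descend [4, 7]
  N4 x:[24,42] y:[-19,18] z:[-4/3,28/3] -> miss, prune
  N7 x:[3,21] y:[-13,16] z:[-7/3,22/3] -> hit [3,22/3], descend [1, 3]
    N1 x:[3,14] y:[3,16] z:[-7/3,13/3] -> hit [3,13/3] leaf, test {P1@t=4, P2(miss), P7(miss)}
    N3 x:[3,21] y:[-13,-5] z:[16/3,22/3] -> miss, prune

order=[0, 4, 7, 1, 3]  |boxes|=5  |leaves|=1  hit=P1

== RESULT ==
5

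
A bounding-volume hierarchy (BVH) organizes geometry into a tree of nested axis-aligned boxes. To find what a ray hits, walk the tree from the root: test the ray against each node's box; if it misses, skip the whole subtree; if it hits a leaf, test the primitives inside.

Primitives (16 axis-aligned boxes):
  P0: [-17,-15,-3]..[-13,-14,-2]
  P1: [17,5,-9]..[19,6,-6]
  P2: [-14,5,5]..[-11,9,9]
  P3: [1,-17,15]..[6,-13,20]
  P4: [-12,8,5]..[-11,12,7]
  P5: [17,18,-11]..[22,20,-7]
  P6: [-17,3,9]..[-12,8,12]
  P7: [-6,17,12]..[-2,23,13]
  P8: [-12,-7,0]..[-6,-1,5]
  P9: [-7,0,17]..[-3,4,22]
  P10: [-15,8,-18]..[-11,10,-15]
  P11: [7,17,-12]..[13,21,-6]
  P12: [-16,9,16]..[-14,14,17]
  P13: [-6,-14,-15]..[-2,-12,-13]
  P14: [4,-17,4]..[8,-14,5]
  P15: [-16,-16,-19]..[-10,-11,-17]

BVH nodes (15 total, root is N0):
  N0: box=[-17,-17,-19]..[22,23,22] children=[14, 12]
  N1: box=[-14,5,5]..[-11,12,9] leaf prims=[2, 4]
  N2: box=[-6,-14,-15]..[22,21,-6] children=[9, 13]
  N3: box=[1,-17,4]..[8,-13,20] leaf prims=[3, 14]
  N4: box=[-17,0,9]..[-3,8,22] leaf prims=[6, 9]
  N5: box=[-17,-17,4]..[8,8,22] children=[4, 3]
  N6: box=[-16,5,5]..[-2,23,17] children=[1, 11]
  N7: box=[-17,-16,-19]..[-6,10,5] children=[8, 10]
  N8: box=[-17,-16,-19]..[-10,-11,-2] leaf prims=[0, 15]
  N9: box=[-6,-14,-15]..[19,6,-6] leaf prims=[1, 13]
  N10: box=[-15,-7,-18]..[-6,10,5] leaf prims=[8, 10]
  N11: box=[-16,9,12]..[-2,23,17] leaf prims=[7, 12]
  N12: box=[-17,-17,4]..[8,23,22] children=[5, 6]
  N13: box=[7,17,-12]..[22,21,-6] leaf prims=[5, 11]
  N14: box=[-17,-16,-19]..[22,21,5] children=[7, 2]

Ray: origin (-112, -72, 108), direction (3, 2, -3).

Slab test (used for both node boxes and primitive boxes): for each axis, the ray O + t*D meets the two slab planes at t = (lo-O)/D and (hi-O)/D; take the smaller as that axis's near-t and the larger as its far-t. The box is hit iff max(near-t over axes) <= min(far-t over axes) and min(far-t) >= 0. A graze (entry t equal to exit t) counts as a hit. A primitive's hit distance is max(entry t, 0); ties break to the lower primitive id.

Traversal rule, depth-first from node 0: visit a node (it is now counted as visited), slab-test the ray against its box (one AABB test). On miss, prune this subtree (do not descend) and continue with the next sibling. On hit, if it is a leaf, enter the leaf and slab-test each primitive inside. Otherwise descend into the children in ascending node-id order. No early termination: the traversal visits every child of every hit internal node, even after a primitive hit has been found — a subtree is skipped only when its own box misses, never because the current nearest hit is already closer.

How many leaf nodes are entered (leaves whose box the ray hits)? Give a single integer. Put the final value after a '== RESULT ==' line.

Trace the traversal:
N0 x:[95/3,134/3] y:[55/2,95/2] z:[86/3,127/3] -> hit [95/3,127/3], descend [12, 14]
  N12 x:[95/3,40] y:[55/2,95/2] z:[86/3,104/3] -> hit [95/3,104/3], descend [5, 6]
    N5 x:[95/3,40] y:[55/2,40] z:[86/3,104/3] -> hit [95/3,104/3], descend [3, 4]
      N3 x:[113/3,40] y:[55/2,59/2] z:[88/3,104/3] -> miss, prune
      N4 x:[95/3,109/3] y:[36,40] z:[86/3,33] -> miss, prune
    N6 x:[32,110/3] y:[77/2,95/2] z:[91/3,103/3] -> miss, prune
  N14 x:[95/3,134/3] y:[28,93/2] z:[103/3,127/3] -> hit [103/3,127/3], descend [2, 7]
    N2 x:[106/3,134/3] y:[29,93/2] z:[38,41] -> hit [38,41], descend [9, 13]
      N9 x:[106/3,131/3] y:[29,39] z:[38,41] -> hit [38,39] leaf, test {P1(miss), P13(miss)}
      N13 x:[119/3,134/3] y:[89/2,93/2] z:[38,40] -> miss, prune
    N7 x:[95/3,106/3] y:[28,41] z:[103/3,127/3] -> hit [103/3,106/3], descend [8, 10]
      N8 x:[95/3,34] y:[28,61/2] z:[110/3,127/3] -> miss, prune
      N10 x:[97/3,106/3] y:[65/2,41] z:[103/3,42] -> hit [103/3,106/3] leaf, test {P8@t=103/3, P10(miss)}

order=[0, 12, 5, 3, 4, 6, 14, 2, 9, 13, 7, 8, 10]  |boxes|=13  |leaves|=2  hit=P8

== RESULT ==
2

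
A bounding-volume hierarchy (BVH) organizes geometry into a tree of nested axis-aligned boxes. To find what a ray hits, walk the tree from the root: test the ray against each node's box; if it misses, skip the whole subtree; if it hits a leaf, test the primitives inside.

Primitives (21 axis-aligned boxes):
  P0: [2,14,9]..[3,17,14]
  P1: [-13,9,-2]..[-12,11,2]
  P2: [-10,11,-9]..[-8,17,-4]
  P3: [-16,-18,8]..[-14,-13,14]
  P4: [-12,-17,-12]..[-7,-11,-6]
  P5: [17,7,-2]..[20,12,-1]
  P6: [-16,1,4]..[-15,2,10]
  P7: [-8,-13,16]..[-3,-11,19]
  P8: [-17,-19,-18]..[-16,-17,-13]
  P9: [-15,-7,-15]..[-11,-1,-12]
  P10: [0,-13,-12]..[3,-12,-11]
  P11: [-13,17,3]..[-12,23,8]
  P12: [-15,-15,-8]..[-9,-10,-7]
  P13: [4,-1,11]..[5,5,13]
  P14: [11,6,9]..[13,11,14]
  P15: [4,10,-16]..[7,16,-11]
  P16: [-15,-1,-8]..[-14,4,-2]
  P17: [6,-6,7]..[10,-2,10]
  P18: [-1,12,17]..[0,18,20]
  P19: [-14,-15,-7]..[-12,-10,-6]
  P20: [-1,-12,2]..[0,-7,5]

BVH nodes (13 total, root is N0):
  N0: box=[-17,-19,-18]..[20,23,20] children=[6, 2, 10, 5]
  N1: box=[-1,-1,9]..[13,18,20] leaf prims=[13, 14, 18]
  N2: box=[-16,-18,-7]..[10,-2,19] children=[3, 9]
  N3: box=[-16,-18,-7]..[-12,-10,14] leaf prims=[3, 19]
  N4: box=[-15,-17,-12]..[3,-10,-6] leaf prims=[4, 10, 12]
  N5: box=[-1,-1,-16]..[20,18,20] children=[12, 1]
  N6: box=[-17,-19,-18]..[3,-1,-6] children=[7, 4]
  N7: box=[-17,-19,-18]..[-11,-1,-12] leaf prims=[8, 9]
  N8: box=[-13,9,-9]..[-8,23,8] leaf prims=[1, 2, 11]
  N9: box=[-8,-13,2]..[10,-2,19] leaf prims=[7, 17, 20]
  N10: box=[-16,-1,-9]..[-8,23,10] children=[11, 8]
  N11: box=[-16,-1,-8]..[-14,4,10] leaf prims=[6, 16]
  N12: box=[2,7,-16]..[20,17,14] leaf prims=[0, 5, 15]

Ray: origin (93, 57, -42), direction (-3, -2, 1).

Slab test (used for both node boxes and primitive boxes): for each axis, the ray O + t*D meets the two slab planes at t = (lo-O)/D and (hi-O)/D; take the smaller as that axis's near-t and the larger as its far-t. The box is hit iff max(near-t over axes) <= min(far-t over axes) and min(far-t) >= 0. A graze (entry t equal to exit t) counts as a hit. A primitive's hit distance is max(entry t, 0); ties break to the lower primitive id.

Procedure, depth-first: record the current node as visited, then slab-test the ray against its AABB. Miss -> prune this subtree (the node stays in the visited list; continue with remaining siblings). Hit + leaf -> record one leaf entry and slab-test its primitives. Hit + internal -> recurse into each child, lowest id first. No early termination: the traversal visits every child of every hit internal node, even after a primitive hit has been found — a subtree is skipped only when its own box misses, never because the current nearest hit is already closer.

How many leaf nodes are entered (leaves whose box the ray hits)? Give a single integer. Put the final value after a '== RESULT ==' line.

Traverse from the root:
N0 x:[73/3,110/3] y:[17,38] z:[24,62] -> hit [73/3,110/3], descend [2, 5, 6, 10]
  N2 x:[83/3,109/3] y:[59/2,75/2] z:[35,61] -> hit [35,109/3], descend [3, 9]
    N3 x:[35,109/3] y:[67/2,75/2] z:[35,56] -> hit [35,109/3] leaf, test {P3(miss), P19@t=35}
    N9 x:[83/3,101/3] y:[59/2,35] z:[44,61] -> miss, prune
  N5 x:[73/3,94/3] y:[39/2,29] z:[26,62] -> hit [26,29], descend [1, 12]
    N1 x:[80/3,94/3] y:[39/2,29] z:[51,62] -> miss, prune
    N12 x:[73/3,91/3] y:[20,25] z:[26,56] -> miss, prune
  N6 x:[30,110/3] y:[29,38] z:[24,36] -> hit [30,36], descend [4, 7]
    N4 x:[30,36] y:[67/2,37] z:[30,36] -> hit [67/2,36] leaf, test {P4@t=34, P10(miss), P12@t=34}
    N7 x:[104/3,110/3] y:[29,38] z:[24,30] -> miss, prune
  N10 x:[101/3,109/3] y:[17,29] z:[33,52] -> miss, prune

Visited [0, 2, 3, 9, 5, 1, 12, 6, 4, 7, 10]. Tests: 11 box, 2 leaf. Nearest: P4.

== RESULT ==
2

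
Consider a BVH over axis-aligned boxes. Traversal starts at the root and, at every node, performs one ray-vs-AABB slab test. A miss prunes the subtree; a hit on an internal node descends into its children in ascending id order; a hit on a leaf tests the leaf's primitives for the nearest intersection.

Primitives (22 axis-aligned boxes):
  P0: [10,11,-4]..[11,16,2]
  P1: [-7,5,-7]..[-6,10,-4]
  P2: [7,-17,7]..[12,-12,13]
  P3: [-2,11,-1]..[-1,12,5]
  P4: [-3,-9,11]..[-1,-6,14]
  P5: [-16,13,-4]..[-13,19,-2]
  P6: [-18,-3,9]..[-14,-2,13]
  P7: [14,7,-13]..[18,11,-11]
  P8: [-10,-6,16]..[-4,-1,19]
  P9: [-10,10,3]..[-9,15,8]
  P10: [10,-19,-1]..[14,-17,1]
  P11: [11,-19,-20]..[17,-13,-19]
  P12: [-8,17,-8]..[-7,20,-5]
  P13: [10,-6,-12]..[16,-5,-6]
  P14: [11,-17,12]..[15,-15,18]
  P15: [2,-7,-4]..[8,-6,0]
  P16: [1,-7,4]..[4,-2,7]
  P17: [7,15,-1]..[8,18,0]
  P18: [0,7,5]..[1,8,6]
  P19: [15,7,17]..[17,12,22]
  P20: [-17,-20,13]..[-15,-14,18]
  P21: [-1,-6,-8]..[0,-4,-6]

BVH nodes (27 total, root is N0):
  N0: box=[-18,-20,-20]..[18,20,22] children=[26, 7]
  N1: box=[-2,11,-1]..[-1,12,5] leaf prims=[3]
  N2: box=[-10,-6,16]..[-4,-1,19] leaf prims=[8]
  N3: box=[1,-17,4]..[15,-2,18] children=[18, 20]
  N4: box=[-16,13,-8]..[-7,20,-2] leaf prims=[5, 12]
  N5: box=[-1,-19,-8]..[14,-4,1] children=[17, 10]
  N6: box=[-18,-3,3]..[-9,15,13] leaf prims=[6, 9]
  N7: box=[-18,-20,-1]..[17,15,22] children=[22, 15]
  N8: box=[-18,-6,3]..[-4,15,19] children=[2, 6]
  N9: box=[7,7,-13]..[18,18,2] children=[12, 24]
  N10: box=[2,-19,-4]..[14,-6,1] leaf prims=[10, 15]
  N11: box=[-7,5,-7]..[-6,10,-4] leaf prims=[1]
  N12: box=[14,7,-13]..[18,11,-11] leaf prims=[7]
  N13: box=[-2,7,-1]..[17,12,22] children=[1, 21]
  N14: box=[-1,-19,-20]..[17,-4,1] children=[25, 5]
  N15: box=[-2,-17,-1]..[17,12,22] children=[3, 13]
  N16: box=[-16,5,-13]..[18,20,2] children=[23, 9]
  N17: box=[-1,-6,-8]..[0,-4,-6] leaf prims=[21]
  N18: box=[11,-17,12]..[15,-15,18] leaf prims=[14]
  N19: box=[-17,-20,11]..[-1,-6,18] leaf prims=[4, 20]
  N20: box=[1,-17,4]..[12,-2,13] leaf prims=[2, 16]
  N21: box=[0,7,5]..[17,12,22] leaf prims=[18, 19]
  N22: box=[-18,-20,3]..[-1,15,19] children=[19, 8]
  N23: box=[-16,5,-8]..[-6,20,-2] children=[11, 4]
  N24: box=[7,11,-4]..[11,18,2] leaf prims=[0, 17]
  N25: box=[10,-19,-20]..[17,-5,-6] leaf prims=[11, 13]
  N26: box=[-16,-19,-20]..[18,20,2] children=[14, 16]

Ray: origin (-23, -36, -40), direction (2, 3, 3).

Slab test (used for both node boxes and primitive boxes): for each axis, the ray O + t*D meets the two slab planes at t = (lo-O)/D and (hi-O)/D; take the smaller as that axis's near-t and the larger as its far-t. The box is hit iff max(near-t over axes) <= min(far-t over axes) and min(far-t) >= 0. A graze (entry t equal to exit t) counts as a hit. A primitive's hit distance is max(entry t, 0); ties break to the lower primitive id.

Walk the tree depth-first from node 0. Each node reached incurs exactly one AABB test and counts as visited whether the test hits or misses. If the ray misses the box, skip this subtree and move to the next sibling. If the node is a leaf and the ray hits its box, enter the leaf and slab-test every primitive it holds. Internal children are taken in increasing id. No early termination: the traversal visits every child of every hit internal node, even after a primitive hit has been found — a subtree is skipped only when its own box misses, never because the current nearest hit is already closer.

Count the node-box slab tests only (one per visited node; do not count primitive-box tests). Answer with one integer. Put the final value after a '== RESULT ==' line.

Trace the traversal:
N0 x:[5/2,41/2] y:[16/3,56/3] z:[20/3,62/3] -> hit [20/3,56/3], descend [7, 26]
  N7 x:[5/2,20] y:[16/3,17] z:[13,62/3] -> hit [13,17], descend [15, 22]
    N15 x:[21/2,20] y:[19/3,16] z:[13,62/3] -> hit [13,16], descend [3, 13]
      N3 x:[12,19] y:[19/3,34/3] z:[44/3,58/3] -> miss, prune
      N13 x:[21/2,20] y:[43/3,16] z:[13,62/3] -> hit [43/3,16], descend [1, 21]
        N1 x:[21/2,11] y:[47/3,16] z:[13,15] -> miss, prune
        N21 x:[23/2,20] y:[43/3,16] z:[15,62/3] -> hit [15,16] leaf, test {P18(miss), P19(miss)}
    N22 x:[5/2,11] y:[16/3,17] z:[43/3,59/3] -> miss, prune
  N26 x:[7/2,41/2] y:[17/3,56/3] z:[20/3,14] -> hit [20/3,14], descend [14, 16]
    N14 x:[11,20] y:[17/3,32/3] z:[20/3,41/3] -> miss, prune
    N16 x:[7/2,41/2] y:[41/3,56/3] z:[9,14] -> hit [41/3,14], descend [9, 23]
      N9 x:[15,41/2] y:[43/3,18] z:[9,14] -> miss, prune
      N23 x:[7/2,17/2] y:[41/3,56/3] z:[32/3,38/3] -> miss, prune

Visited [0, 7, 15, 3, 13, 1, 21, 22, 26, 14, 16, 9, 23]. Tests: 13 box, 1 leaf. Nearest: miss.

== RESULT ==
13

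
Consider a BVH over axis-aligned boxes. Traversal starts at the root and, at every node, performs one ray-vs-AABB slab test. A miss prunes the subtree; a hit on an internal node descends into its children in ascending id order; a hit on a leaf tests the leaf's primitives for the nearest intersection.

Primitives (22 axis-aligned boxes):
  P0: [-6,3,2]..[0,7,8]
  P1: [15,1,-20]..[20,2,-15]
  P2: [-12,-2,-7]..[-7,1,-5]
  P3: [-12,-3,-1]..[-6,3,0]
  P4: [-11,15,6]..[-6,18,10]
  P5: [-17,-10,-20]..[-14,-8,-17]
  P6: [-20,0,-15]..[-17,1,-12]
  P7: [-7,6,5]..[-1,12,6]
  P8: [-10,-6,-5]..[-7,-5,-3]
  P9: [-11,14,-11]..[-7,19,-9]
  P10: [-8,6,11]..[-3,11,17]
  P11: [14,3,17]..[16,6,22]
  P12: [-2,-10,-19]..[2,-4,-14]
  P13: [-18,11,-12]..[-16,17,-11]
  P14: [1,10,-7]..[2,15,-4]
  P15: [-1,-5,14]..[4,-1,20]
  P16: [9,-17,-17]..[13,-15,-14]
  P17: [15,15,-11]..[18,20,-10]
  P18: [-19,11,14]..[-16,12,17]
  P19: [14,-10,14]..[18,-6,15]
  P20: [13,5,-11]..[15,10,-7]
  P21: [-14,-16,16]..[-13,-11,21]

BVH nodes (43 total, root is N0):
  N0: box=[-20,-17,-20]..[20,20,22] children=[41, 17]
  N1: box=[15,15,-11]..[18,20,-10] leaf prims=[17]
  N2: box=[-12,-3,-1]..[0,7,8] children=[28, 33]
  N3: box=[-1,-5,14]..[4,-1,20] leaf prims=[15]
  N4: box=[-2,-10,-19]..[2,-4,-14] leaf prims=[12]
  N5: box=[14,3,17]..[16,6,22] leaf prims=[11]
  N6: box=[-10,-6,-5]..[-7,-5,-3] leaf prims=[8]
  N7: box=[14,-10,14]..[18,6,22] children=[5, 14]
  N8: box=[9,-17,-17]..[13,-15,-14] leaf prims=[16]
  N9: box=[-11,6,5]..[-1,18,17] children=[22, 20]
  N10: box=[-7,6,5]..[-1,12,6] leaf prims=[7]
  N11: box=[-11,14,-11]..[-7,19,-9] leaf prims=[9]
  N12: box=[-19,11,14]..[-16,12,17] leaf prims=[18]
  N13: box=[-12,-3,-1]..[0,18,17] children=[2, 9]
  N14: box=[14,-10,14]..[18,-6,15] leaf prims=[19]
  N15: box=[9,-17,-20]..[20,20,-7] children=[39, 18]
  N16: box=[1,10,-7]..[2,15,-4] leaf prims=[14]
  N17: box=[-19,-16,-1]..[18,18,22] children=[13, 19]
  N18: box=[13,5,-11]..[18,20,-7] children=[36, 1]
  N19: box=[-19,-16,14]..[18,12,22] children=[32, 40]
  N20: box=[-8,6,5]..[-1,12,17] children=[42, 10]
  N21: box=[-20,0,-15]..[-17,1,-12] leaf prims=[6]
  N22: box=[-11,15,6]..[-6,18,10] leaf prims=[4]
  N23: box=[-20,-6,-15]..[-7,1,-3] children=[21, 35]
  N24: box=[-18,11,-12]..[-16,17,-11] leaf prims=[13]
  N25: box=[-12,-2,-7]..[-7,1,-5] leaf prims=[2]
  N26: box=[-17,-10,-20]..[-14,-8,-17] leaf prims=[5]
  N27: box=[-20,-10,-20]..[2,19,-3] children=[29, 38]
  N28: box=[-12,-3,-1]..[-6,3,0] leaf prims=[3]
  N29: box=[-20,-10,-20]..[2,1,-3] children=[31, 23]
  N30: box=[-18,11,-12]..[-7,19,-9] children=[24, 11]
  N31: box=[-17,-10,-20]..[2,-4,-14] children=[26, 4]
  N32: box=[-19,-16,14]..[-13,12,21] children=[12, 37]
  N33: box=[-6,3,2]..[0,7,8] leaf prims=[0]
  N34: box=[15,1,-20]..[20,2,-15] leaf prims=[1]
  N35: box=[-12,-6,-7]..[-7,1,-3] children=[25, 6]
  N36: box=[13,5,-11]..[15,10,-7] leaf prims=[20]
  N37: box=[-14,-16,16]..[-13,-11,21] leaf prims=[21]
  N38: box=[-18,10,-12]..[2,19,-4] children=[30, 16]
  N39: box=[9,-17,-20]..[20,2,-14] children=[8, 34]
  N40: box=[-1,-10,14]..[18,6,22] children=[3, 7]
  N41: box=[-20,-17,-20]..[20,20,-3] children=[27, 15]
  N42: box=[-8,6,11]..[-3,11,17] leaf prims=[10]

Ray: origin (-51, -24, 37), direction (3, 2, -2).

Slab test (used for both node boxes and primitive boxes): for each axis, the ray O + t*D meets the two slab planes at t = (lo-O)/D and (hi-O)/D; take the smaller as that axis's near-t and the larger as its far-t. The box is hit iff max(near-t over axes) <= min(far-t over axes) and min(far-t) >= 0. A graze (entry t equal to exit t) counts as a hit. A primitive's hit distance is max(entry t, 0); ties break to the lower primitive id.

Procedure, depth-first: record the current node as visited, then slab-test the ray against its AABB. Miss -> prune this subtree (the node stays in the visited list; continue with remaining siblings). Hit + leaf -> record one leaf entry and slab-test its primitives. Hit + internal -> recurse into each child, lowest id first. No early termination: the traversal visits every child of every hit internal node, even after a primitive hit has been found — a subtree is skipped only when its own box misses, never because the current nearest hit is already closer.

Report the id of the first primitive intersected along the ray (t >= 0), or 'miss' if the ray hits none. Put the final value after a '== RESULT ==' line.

Traverse from the root:
N0 x:[31/3,71/3] y:[7/2,22] z:[15/2,57/2] -> hit [31/3,22], descend [17, 41]
  N17 x:[32/3,23] y:[4,21] z:[15/2,19] -> hit [32/3,19], descend [13, 19]
    N13 x:[13,17] y:[21/2,21] z:[10,19] -> hit [13,17], descend [2, 9]
      N2 x:[13,17] y:[21/2,31/2] z:[29/2,19] -> hit [29/2,31/2], descend [28, 33]
        N28 x:[13,15] y:[21/2,27/2] z:[37/2,19] -> miss, prune
        N33 x:[15,17] y:[27/2,31/2] z:[29/2,35/2] -> hit [15,31/2] leaf, test {P0@t=15}
      N9 x:[40/3,50/3] y:[15,21] z:[10,16] -> hit [15,16], descend [20, 22]
        N20 x:[43/3,50/3] y:[15,18] z:[10,16] -> hit [15,16], descend [10, 42]
          N10 x:[44/3,50/3] y:[15,18] z:[31/2,16] -> hit [31/2,16] leaf, test {P7@t=31/2}
          N42 x:[43/3,16] y:[15,35/2] z:[10,13] -> miss, prune
        N22 x:[40/3,15] y:[39/2,21] z:[27/2,31/2] -> miss, prune
    N19 x:[32/3,23] y:[4,18] z:[15/2,23/2] -> hit [32/3,23/2], descend [32, 40]
      N32 x:[32/3,38/3] y:[4,18] z:[8,23/2] -> hit [32/3,23/2], descend [12, 37]
        N12 x:[32/3,35/3] y:[35/2,18] z:[10,23/2] -> miss, prune
        N37 x:[37/3,38/3] y:[4,13/2] z:[8,21/2] -> miss, prune
      N40 x:[50/3,23] y:[7,15] z:[15/2,23/2] -> miss, prune
  N41 x:[31/3,71/3] y:[7/2,22] z:[20,57/2] -> hit [20,22], descend [15, 27]
    N15 x:[20,71/3] y:[7/2,22] z:[22,57/2] -> hit [22,22], descend [18, 39]
      N18 x:[64/3,23] y:[29/2,22] z:[22,24] -> hit [22,22], descend [1, 36]
        N1 x:[22,23] y:[39/2,22] z:[47/2,24] -> miss, prune
        N36 x:[64/3,22] y:[29/2,17] z:[22,24] -> miss, prune
      N39 x:[20,71/3] y:[7/2,13] z:[51/2,57/2] -> miss, prune
    N27 x:[31/3,53/3] y:[7,43/2] z:[20,57/2] -> miss, prune

Visited [0, 17, 13, 2, 28, 33, 9, 20, 10, 42, 22, 19, 32, 12, 37, 40, 41, 15, 18, 1, 36, 39, 27]. Tests: 23 box, 2 leaf. Nearest: P0.

== RESULT ==
0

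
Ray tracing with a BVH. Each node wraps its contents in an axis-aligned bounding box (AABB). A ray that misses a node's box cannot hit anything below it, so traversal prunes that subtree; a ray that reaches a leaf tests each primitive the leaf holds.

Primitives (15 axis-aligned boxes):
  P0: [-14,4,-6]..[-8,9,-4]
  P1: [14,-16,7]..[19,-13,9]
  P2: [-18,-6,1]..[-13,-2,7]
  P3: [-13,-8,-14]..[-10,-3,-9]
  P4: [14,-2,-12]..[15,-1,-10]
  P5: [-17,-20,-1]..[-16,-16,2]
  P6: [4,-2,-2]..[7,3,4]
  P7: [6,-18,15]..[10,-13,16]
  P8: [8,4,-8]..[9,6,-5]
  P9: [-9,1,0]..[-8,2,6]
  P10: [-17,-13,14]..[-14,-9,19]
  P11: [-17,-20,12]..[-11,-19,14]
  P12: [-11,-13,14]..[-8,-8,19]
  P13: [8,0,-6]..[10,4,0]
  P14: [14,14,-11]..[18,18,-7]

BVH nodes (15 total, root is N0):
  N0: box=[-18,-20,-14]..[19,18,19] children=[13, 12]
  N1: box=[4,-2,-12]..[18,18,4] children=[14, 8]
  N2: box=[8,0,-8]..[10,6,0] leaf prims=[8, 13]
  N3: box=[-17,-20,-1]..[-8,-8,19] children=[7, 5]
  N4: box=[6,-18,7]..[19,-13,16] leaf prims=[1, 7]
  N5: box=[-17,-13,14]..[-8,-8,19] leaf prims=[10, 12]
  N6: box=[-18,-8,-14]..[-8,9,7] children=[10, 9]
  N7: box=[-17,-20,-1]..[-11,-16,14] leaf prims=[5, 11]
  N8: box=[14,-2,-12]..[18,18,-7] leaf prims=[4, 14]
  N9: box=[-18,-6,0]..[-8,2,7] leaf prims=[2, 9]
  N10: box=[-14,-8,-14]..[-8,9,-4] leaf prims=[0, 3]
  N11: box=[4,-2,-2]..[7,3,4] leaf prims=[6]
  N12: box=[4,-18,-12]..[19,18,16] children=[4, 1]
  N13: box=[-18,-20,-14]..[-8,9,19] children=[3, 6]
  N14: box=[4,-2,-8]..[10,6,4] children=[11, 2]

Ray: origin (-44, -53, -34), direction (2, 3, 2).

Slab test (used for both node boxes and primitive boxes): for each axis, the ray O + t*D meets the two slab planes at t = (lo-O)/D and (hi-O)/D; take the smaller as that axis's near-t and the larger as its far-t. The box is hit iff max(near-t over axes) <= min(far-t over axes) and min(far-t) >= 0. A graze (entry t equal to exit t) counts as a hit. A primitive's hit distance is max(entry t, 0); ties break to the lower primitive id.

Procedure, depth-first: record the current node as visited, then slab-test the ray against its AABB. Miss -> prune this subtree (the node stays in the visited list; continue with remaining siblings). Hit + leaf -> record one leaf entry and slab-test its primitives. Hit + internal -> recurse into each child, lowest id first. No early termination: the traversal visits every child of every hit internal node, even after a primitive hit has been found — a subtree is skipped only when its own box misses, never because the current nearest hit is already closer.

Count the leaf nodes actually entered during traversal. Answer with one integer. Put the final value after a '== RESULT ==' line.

Trace the traversal:
N0 x:[13,63/2] y:[11,71/3] z:[10,53/2] -> hit [13,71/3], descend [12, 13]
  N12 x:[24,63/2] y:[35/3,71/3] z:[11,25] -> miss, prune
  N13 x:[13,18] y:[11,62/3] z:[10,53/2] -> hit [13,18], descend [3, 6]
    N3 x:[27/2,18] y:[11,15] z:[33/2,53/2] -> miss, prune
    N6 x:[13,18] y:[15,62/3] z:[10,41/2] -> hit [15,18], descend [9, 10]
      N9 x:[13,18] y:[47/3,55/3] z:[17,41/2] -> hit [17,18] leaf, test {P2(miss), P9@t=18}
      N10 x:[15,18] y:[15,62/3] z:[10,15] -> hit [15,15] leaf, test {P0(miss), P3(miss)}

Summary -> nodes [0, 12, 13, 3, 6, 9, 10]; box-tests=7; leaf-entries=2; first=P9

== RESULT ==
2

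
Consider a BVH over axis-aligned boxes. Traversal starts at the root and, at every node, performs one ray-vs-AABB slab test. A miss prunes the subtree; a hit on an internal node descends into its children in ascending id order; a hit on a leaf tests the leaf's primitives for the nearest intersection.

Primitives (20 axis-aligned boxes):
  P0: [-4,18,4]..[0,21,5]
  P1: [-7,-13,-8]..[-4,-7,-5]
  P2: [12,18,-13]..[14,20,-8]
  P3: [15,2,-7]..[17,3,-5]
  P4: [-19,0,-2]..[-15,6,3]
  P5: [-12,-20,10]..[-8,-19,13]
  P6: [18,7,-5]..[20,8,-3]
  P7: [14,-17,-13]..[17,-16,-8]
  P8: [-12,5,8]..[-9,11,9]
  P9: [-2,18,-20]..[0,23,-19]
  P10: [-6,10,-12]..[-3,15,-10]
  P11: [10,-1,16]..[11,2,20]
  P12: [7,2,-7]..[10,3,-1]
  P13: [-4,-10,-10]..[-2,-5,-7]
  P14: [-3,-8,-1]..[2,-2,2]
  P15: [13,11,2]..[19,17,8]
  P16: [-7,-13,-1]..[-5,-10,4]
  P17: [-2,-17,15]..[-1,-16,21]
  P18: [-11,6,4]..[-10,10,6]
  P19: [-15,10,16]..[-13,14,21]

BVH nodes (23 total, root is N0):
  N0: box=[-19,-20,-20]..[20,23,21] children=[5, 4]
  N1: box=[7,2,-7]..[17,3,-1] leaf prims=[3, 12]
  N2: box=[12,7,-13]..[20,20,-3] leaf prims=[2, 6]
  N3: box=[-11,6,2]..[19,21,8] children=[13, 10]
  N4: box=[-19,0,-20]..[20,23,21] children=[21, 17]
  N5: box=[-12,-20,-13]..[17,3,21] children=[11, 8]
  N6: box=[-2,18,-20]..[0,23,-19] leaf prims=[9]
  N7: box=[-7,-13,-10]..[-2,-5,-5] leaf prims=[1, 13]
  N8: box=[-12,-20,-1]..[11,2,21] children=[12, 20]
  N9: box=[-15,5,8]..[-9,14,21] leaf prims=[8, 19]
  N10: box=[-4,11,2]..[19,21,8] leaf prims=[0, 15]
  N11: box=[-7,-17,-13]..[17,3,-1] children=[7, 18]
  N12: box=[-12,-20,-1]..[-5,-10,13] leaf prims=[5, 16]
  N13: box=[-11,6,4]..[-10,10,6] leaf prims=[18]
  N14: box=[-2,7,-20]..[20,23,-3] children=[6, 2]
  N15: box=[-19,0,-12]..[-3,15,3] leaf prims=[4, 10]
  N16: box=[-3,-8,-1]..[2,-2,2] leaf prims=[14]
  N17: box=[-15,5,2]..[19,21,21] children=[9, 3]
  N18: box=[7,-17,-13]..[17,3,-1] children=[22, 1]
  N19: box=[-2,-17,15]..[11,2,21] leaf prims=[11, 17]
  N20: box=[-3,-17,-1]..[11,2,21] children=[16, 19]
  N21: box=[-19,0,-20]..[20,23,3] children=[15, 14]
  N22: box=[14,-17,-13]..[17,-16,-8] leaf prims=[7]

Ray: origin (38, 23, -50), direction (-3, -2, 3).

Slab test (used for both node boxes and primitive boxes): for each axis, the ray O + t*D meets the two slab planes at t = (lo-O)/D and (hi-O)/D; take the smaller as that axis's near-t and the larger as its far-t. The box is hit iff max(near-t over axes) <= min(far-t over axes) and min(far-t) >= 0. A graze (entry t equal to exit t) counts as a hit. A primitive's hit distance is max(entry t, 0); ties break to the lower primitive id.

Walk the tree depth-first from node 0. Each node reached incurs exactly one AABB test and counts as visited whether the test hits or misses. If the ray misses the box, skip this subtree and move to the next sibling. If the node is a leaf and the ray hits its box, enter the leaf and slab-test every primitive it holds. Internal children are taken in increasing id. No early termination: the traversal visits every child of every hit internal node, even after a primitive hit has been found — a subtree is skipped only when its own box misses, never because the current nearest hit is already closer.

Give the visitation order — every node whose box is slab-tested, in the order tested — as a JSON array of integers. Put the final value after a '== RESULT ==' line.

Trace the traversal:
N0 x:[6,19] y:[0,43/2] z:[10,71/3] -> hit [10,19], descend [4, 5]
  N4 x:[6,19] y:[0,23/2] z:[10,71/3] -> hit [10,23/2], descend [17, 21]
    N17 x:[19/3,53/3] y:[1,9] z:[52/3,71/3] -> miss, prune
    N21 x:[6,19] y:[0,23/2] z:[10,53/3] -> hit [10,23/2], descend [14, 15]
      N14 x:[6,40/3] y:[0,8] z:[10,47/3] -> miss, prune
      N15 x:[41/3,19] y:[4,23/2] z:[38/3,53/3] -> miss, prune
  N5 x:[7,50/3] y:[10,43/2] z:[37/3,71/3] -> hit [37/3,50/3], descend [8, 11]
    N8 x:[9,50/3] y:[21/2,43/2] z:[49/3,71/3] -> hit [49/3,50/3], descend [12, 20]
      N12 x:[43/3,50/3] y:[33/2,43/2] z:[49/3,21] -> hit [33/2,50/3] leaf, test {P5(miss), P16(miss)}
      N20 x:[9,41/3] y:[21/2,20] z:[49/3,71/3] -> miss, prune
    N11 x:[7,15] y:[10,20] z:[37/3,49/3] -> hit [37/3,15], descend [7, 18]
      N7 x:[40/3,15] y:[14,18] z:[40/3,15] -> hit [14,15] leaf, test {P1@t=15, P13@t=14}
      N18 x:[7,31/3] y:[10,20] z:[37/3,49/3] -> miss, prune

13 AABB tests over nodes [0, 4, 17, 21, 14, 15, 5, 8, 12, 20, 11, 7, 18]; 2 leaves entered; closest P13.

== RESULT ==
[0, 4, 17, 21, 14, 15, 5, 8, 12, 20, 11, 7, 18]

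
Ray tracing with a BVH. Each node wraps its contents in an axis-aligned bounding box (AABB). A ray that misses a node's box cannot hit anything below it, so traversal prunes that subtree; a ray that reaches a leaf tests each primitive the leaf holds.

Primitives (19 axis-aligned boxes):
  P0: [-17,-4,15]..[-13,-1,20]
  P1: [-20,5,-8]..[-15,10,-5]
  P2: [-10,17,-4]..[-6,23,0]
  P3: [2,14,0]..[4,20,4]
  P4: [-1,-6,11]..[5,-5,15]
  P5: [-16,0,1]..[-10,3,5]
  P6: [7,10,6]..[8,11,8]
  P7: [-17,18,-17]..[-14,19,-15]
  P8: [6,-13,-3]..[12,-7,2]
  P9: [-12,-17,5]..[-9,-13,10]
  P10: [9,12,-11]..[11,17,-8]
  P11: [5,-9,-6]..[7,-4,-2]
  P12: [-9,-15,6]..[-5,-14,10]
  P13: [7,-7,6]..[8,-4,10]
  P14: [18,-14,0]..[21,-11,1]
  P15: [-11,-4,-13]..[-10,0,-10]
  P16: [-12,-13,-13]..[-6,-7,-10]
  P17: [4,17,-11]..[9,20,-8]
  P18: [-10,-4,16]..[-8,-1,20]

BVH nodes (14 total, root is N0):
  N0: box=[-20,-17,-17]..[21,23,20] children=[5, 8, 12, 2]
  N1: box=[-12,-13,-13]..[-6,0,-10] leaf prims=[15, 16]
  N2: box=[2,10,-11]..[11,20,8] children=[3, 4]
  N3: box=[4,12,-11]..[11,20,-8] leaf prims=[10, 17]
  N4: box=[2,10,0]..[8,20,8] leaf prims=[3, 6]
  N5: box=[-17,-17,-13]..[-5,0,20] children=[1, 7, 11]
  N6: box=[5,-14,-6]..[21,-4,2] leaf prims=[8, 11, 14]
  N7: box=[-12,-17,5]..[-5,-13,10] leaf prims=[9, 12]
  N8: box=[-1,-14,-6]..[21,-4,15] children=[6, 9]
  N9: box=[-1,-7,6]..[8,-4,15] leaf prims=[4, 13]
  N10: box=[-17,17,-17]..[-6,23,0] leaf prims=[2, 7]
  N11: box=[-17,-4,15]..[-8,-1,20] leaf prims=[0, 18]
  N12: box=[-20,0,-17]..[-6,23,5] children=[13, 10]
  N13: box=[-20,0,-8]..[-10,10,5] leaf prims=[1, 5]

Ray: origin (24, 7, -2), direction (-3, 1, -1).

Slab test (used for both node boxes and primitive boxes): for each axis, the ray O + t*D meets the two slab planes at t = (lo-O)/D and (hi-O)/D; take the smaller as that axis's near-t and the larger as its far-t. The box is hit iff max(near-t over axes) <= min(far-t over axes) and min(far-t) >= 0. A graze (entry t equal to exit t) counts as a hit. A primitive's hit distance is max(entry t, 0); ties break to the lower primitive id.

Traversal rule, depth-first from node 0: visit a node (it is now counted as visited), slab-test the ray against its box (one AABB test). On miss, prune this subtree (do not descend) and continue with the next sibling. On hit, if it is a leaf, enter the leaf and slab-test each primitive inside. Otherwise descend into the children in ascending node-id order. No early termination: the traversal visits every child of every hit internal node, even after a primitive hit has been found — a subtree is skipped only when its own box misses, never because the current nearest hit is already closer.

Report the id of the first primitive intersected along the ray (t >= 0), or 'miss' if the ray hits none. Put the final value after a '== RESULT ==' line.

Traverse from the root:
N0 x:[1,44/3] y:[-24,16] z:[-22,15] -> hit [1,44/3], descend [2, 5, 8, 12]
  N2 x:[13/3,22/3] y:[3,13] z:[-10,9] -> hit [13/3,22/3], descend [3, 4]
    N3 x:[13/3,20/3] y:[5,13] z:[6,9] -> hit [6,20/3] leaf, test {P10(miss), P17(miss)}
    N4 x:[16/3,22/3] y:[3,13] z:[-10,-2] -> miss, prune
  N5 x:[29/3,41/3] y:[-24,-7] z:[-22,11] -> miss, prune
  N8 x:[1,25/3] y:[-21,-11] z:[-17,4] -> miss, prune
  N12 x:[10,44/3] y:[-7,16] z:[-7,15] -> hit [10,44/3], descend [10, 13]
    N10 x:[10,41/3] y:[10,16] z:[-2,15] -> hit [10,41/3] leaf, test {P2(miss), P7(miss)}
    N13 x:[34/3,44/3] y:[-7,3] z:[-7,6] -> miss, prune

Summary -> nodes [0, 2, 3, 4, 5, 8, 12, 10, 13]; box-tests=9; leaf-entries=2; first=miss

== RESULT ==
miss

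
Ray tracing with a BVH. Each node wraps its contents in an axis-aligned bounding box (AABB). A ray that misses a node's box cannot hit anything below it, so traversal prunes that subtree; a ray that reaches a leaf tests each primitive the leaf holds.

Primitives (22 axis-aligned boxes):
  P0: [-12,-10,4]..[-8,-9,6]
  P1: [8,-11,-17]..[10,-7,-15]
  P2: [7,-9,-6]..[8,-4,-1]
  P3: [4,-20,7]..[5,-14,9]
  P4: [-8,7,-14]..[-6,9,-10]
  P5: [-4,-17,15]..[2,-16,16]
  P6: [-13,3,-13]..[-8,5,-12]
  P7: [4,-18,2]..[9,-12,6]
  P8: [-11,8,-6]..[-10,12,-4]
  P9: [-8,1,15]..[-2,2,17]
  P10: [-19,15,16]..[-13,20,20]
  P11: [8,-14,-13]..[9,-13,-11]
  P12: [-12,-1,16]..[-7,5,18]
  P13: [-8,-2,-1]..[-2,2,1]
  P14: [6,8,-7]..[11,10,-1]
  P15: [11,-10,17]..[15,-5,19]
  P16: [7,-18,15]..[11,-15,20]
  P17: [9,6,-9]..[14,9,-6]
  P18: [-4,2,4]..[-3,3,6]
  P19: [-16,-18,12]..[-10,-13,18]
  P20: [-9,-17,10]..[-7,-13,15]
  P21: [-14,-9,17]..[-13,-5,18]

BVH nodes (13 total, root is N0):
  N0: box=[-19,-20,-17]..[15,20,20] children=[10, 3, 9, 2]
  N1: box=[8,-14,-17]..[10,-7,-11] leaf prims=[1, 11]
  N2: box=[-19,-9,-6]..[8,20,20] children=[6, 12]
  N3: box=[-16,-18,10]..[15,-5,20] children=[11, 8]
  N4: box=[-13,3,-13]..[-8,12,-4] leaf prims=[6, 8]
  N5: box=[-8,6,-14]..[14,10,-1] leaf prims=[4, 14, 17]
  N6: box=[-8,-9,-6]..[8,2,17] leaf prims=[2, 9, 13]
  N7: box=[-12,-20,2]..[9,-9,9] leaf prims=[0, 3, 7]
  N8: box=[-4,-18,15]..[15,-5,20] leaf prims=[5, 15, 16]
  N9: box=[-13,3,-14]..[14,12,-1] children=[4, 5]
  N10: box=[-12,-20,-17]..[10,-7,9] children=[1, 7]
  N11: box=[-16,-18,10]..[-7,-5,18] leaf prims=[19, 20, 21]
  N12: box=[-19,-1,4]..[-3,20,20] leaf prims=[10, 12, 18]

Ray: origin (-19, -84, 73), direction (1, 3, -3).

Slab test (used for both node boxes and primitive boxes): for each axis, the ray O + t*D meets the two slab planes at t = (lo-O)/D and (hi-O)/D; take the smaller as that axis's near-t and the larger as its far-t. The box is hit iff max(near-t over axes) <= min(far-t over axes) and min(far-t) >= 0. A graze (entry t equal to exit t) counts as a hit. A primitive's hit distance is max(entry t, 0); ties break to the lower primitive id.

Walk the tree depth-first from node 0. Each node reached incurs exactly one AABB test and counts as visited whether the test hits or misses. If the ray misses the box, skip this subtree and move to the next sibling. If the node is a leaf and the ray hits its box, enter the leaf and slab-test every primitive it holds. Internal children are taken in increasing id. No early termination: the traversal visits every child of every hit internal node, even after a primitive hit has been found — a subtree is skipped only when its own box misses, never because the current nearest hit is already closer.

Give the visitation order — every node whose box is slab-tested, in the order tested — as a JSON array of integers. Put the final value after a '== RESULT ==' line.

Walk:
N0 x:[0,34] y:[64/3,104/3] z:[53/3,30] -> hit [64/3,30], descend [2, 3, 9, 10]
  N2 x:[0,27] y:[25,104/3] z:[53/3,79/3] -> hit [25,79/3], descend [6, 12]
    N6 x:[11,27] y:[25,86/3] z:[56/3,79/3] -> hit [25,79/3] leaf, test {P2@t=26, P9(miss), P13(miss)}
    N12 x:[0,16] y:[83/3,104/3] z:[53/3,23] -> miss, prune
  N3 x:[3,34] y:[22,79/3] z:[53/3,21] -> miss, prune
  N9 x:[6,33] y:[29,32] z:[74/3,29] -> hit [29,29], descend [4, 5]
    N4 x:[6,11] y:[29,32] z:[77/3,86/3] -> miss, prune
    N5 x:[11,33] y:[30,94/3] z:[74/3,29] -> miss, prune
  N10 x:[7,29] y:[64/3,77/3] z:[64/3,30] -> hit [64/3,77/3], descend [1, 7]
    N1 x:[27,29] y:[70/3,77/3] z:[28,30] -> miss, prune
    N7 x:[7,28] y:[64/3,25] z:[64/3,71/3] -> hit [64/3,71/3] leaf, test {P0(miss), P3(miss), P7@t=23}

11 AABB tests over nodes [0, 2, 6, 12, 3, 9, 4, 5, 10, 1, 7]; 2 leaves entered; closest P7.

== RESULT ==
[0, 2, 6, 12, 3, 9, 4, 5, 10, 1, 7]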